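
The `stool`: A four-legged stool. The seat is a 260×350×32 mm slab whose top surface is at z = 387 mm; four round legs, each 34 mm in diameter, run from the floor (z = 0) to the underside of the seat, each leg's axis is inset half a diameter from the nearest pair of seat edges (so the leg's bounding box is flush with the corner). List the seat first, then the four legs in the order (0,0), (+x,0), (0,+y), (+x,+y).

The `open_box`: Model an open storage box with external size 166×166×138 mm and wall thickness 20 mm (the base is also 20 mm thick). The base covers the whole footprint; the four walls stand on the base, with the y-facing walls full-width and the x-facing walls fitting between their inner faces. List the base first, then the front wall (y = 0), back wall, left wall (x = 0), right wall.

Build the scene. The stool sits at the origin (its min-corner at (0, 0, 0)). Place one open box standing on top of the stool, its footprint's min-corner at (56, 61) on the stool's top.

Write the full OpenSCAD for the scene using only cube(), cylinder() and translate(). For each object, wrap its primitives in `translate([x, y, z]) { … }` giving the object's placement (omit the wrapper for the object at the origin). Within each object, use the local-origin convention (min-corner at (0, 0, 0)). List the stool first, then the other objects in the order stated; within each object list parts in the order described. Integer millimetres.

translate([0, 0, 355]) cube([260, 350, 32]);
translate([17, 17, 0]) cylinder(h = 355, r = 17);
translate([243, 17, 0]) cylinder(h = 355, r = 17);
translate([17, 333, 0]) cylinder(h = 355, r = 17);
translate([243, 333, 0]) cylinder(h = 355, r = 17);
translate([56, 61, 387]) {
  cube([166, 166, 20]);
  translate([0, 0, 20]) cube([166, 20, 118]);
  translate([0, 146, 20]) cube([166, 20, 118]);
  translate([0, 20, 20]) cube([20, 126, 118]);
  translate([146, 20, 20]) cube([20, 126, 118]);
}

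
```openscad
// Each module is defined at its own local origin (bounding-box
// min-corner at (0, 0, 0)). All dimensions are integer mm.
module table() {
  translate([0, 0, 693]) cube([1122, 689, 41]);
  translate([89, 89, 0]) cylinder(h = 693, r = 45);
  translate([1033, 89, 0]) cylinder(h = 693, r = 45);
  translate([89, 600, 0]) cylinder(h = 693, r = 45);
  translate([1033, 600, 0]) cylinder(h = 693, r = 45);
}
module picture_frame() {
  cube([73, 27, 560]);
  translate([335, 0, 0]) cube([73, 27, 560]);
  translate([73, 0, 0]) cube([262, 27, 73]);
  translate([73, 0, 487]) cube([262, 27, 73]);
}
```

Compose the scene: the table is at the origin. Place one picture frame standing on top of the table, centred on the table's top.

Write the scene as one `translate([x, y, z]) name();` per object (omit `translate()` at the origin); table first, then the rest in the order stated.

table();
translate([357, 331, 734]) picture_frame();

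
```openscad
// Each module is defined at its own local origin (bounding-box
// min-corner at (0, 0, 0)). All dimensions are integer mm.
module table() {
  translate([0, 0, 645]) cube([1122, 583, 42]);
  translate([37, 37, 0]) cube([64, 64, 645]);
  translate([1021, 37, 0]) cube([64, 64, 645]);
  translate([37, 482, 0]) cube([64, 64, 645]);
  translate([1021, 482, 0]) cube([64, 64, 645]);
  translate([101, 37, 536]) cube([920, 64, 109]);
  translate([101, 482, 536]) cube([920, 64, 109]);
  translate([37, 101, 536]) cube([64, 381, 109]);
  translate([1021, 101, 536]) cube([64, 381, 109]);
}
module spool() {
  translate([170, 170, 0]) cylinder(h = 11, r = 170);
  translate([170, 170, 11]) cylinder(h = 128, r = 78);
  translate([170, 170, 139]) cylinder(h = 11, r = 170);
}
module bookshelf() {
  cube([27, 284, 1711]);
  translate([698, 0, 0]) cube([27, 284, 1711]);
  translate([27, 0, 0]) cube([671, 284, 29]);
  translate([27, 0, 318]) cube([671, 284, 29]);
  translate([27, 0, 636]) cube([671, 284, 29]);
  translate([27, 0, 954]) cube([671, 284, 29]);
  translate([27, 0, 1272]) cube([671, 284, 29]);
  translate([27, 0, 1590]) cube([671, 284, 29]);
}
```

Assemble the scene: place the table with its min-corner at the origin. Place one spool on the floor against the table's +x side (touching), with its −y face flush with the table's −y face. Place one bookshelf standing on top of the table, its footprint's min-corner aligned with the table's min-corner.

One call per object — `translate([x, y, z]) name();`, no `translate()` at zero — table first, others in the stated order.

table();
translate([1122, 0, 0]) spool();
translate([0, 0, 687]) bookshelf();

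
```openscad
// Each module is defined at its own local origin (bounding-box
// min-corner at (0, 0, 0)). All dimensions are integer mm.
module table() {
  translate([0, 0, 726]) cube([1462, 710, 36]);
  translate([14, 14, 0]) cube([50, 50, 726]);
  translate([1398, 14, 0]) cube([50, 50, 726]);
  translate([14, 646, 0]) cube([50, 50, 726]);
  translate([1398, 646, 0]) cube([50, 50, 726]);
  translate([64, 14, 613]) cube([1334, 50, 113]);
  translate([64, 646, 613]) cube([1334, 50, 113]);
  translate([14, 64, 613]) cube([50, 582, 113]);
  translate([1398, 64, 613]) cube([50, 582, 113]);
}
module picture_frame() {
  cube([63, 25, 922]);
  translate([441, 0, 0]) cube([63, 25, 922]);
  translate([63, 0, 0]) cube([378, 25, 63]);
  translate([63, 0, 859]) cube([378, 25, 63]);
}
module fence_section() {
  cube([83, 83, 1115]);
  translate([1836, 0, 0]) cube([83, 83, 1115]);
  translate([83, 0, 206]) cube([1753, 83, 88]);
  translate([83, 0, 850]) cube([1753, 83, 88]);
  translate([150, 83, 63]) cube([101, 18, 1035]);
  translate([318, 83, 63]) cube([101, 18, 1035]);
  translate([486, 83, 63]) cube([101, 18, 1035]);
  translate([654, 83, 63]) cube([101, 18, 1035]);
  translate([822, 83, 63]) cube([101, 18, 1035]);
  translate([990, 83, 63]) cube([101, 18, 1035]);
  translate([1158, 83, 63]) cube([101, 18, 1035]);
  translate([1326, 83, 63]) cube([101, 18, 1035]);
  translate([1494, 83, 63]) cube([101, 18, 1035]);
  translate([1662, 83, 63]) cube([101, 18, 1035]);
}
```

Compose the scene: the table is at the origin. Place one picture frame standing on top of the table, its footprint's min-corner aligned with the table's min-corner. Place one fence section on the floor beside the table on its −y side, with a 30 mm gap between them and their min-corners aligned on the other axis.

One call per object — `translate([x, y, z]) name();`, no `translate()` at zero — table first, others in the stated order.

table();
translate([0, 0, 762]) picture_frame();
translate([0, -131, 0]) fence_section();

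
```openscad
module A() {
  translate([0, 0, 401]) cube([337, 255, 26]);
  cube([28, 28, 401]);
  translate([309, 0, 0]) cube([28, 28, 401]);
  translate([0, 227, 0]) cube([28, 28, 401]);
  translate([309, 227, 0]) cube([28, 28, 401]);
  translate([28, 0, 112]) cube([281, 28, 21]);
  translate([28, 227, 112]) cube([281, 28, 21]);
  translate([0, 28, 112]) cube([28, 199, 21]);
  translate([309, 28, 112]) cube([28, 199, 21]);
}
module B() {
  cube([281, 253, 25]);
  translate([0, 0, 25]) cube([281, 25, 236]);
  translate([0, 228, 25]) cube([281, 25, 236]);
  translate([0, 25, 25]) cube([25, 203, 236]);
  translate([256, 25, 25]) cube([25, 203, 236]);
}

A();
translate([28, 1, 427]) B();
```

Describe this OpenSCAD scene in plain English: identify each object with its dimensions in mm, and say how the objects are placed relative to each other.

A is a four-legged stool. The seat is 337×255 mm, 26 mm thick, top at z = 427 mm. It stands on four square legs, each 28×28 mm in cross-section, from z = 0 to the seat underside, each flush with a corner of the seat. Four stretchers, 28 mm wide and 21 mm tall, connect adjacent legs with their undersides at z = 112 mm, each running between the inner faces of the legs it joins and aligned with the legs' outer faces on the other axis.

B is an open-topped rectangular box: outside dimensions 281×253×261 mm, with a uniform wall and base thickness of 25 mm. The base is a full 281×253 slab on the floor; four walls sit on top of the base. The front and back walls (the −y and +y sides) span the full width; the two side walls fit between them.

The open box is on top of the stool, centred.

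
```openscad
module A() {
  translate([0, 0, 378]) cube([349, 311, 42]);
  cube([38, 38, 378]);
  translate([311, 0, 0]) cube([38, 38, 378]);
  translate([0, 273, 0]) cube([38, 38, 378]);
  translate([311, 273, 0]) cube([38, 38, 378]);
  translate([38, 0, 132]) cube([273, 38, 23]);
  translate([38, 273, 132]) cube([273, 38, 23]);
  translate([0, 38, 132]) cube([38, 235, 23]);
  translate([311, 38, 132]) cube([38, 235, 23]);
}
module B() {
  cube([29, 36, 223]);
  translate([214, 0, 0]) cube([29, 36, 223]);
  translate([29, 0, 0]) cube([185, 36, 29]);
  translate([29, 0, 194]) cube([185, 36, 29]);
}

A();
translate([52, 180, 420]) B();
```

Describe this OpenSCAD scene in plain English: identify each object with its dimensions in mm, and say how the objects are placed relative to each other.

A is a simple wooden stool: a rectangular seat 349 mm (x) by 311 mm (y), 42 mm thick, top face at z = 420 mm, on four square legs, each 38×38 mm in cross-section. The legs rest on z = 0, each flush with a corner of the seat. Four stretchers, 38 mm wide and 23 mm tall, connect adjacent legs with their undersides at z = 132 mm, each running between the inner faces of the legs it joins and aligned with the legs' outer faces on the other axis.

B is a rectangular picture frame lying in the x–z plane (depth along y). The opening is 185 mm wide (x) by 165 mm tall (z), surrounded by a border 29 mm wide on all four sides. The frame is 36 mm deep and is made of two full-height vertical stiles with two horizontal rails fitted between them.

The picture frame is on top of the stool.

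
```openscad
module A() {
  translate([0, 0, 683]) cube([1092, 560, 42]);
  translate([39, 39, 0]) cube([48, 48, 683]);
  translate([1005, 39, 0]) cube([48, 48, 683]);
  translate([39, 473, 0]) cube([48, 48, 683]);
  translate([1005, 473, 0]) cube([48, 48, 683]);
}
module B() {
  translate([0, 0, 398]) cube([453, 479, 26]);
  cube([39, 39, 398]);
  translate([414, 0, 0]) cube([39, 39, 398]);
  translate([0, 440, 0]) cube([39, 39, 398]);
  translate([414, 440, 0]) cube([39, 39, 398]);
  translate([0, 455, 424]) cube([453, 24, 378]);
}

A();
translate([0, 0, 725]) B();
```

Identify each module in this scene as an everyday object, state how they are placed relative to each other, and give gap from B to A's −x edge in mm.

A is a table. B is a chair. The chair is on top of the table. The gap from the chair to the table's −x edge is 0 mm.

The chair's min-x is at 0; the table's min-x is 0; gap = 0 mm.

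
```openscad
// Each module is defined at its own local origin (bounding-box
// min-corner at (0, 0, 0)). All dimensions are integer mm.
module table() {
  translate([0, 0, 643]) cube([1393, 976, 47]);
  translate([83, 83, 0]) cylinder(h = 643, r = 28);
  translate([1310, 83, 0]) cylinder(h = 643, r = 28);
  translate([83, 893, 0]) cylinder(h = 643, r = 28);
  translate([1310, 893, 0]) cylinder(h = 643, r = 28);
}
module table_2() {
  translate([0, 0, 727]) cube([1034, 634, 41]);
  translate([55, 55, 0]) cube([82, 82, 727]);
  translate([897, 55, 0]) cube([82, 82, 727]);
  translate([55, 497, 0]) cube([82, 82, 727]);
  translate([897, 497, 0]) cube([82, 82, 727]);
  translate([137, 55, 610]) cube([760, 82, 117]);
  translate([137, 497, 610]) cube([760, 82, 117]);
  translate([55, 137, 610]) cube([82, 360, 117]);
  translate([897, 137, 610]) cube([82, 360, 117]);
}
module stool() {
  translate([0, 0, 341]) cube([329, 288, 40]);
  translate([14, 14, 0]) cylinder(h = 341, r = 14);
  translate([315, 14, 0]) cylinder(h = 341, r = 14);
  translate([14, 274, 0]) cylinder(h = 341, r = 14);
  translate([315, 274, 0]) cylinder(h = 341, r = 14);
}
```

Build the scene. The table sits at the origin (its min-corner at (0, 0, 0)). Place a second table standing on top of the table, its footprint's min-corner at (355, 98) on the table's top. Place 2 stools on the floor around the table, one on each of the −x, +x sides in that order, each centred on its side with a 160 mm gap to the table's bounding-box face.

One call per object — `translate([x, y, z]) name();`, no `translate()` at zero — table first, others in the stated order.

table();
translate([355, 98, 690]) table_2();
translate([-489, 344, 0]) stool();
translate([1553, 344, 0]) stool();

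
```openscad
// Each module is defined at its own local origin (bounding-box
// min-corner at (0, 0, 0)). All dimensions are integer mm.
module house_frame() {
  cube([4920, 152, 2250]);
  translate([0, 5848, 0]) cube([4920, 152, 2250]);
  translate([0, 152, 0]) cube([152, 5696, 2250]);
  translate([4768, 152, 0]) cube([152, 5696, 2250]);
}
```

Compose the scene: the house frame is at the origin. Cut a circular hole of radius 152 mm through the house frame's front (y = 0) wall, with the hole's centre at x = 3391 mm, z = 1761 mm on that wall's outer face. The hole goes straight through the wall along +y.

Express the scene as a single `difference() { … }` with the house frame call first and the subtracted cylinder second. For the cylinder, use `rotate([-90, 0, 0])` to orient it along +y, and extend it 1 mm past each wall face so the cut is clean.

difference() {
  house_frame();
  translate([3391, -1, 1761]) rotate([-90, 0, 0]) cylinder(h = 154, r = 152);
}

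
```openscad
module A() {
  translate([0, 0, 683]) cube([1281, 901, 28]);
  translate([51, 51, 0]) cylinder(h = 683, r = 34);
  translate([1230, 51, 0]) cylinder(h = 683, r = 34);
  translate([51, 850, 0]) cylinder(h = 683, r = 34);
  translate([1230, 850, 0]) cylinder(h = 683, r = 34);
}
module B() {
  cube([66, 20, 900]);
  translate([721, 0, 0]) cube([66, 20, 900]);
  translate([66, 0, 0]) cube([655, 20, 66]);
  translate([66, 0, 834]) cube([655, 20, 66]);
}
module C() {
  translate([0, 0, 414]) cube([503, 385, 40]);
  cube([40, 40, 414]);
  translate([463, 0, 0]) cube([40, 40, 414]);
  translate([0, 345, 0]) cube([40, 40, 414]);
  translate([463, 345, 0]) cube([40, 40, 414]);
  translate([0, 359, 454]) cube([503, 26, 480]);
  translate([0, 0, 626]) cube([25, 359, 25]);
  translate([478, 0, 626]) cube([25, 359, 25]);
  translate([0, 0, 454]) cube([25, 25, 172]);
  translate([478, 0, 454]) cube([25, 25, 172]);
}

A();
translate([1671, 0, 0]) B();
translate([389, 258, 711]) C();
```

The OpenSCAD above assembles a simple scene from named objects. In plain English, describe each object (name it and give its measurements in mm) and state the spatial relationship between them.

A is a rectangular dining table. The top is 1281×901×28 mm with its upper surface at z = 711 mm. It stands on four round legs of 68 mm diameter, each leg's bounding box inset 17 mm from the nearest pair of top edges, running from the floor to the underside of the top.

B is a picture frame with a 655×768 mm rectangular opening (x by z) and a uniform 66 mm border on every side. Frame depth is 20 mm along y. It is built from two vertical stiles running the full outside height and two horizontal rails spanning the gap between the stiles.

C is a chair: 503×385 mm seat, 40 mm thick, top at z = 454 mm, on four 40 mm square corner legs flush with the seat edges. A 26 mm thick backrest slab spans the full seat width, extending 480 mm above the seat top, its back face flush with the seat's +y edge. Two armrests of 25×25 mm section run along each side from the seat's front edge to the front of the backrest, top faces 197 mm above the seat top and outer faces flush with the seat's x-edges; a 25×25 mm post under the front of each armrest stands on the seat at the front corner.

The picture frame is on the floor beside the table on its +x side. The chair is on top of the table, centred.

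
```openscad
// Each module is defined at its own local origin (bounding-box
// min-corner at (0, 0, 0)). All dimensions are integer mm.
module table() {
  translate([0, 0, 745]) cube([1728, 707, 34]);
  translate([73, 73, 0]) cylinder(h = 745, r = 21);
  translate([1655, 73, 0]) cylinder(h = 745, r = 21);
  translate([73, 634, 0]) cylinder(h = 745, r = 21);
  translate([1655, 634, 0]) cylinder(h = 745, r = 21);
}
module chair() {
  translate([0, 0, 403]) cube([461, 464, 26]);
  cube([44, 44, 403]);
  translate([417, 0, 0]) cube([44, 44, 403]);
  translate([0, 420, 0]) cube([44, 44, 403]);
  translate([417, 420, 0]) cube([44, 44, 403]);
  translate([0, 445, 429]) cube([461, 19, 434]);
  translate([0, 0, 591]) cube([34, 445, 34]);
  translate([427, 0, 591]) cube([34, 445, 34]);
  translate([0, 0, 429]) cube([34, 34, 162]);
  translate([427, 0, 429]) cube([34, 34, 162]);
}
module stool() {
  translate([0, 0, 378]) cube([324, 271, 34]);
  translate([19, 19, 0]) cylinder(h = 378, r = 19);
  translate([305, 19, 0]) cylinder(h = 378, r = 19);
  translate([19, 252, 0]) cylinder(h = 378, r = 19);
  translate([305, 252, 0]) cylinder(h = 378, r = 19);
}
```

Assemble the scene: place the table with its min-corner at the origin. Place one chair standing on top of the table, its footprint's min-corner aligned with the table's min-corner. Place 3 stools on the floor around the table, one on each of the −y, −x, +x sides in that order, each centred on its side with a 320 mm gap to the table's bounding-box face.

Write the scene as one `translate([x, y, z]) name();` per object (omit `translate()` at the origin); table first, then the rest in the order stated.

table();
translate([0, 0, 779]) chair();
translate([702, -591, 0]) stool();
translate([-644, 218, 0]) stool();
translate([2048, 218, 0]) stool();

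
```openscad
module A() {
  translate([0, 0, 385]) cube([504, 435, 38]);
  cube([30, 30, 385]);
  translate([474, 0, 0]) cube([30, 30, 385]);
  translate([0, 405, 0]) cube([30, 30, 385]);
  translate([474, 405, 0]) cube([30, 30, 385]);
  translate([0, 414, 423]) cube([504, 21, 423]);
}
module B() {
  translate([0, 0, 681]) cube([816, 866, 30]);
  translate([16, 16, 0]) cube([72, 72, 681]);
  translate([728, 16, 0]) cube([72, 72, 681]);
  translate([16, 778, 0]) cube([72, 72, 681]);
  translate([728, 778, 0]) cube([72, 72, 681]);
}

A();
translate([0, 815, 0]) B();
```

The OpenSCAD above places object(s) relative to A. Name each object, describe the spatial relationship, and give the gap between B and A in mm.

The table's nearest face is 380 mm from the chair's +y face.

A is a chair. B is a table. The table is on the floor beside the chair on its +y side. The gap between the table and the chair is 380 mm.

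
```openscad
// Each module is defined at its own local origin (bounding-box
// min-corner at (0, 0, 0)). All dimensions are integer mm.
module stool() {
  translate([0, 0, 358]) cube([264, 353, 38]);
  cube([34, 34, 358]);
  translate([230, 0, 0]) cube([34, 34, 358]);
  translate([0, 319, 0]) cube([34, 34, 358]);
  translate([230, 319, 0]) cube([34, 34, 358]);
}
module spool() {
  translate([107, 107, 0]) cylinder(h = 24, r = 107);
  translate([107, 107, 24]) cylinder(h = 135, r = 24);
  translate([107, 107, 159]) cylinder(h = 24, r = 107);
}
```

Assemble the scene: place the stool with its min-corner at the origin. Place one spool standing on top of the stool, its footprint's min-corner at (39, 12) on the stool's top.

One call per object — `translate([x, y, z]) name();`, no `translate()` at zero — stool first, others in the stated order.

stool();
translate([39, 12, 396]) spool();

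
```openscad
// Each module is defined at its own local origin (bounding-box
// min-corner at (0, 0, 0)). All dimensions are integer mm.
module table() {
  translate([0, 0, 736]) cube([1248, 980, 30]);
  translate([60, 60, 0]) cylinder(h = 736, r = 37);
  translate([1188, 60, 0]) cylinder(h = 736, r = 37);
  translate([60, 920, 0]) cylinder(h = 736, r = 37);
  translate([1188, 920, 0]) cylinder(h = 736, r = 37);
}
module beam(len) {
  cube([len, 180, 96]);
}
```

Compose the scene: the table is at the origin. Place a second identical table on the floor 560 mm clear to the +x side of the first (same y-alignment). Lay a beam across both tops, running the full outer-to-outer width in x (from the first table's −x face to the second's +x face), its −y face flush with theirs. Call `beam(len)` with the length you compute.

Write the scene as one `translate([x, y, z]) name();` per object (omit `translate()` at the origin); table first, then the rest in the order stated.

table();
translate([1808, 0, 0]) table();
translate([0, 0, 766]) beam(3056);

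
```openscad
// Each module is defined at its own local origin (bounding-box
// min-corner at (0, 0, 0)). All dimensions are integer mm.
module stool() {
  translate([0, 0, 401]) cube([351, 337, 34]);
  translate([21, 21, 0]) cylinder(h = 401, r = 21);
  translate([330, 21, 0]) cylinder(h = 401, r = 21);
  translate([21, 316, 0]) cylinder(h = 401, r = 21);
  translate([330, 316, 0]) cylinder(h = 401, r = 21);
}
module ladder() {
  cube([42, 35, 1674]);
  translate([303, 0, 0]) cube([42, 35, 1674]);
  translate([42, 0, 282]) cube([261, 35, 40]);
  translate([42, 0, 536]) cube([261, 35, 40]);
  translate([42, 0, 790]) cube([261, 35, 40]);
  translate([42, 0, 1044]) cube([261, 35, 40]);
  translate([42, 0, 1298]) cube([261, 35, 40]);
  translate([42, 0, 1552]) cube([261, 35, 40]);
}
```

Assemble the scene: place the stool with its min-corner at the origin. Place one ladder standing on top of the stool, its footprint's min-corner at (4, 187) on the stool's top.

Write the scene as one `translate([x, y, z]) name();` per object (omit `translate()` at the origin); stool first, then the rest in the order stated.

stool();
translate([4, 187, 435]) ladder();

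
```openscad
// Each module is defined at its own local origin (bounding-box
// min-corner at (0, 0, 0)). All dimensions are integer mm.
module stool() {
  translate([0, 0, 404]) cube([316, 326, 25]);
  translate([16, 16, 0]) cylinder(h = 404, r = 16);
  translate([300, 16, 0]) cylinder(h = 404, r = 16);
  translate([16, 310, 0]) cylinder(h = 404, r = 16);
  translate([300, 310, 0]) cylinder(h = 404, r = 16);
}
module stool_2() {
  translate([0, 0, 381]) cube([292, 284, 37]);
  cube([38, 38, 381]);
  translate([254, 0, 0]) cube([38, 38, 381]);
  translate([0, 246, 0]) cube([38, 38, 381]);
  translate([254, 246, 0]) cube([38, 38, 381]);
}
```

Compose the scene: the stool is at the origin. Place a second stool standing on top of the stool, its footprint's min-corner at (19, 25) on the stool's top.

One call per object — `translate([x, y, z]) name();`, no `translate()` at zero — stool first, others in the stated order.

stool();
translate([19, 25, 429]) stool_2();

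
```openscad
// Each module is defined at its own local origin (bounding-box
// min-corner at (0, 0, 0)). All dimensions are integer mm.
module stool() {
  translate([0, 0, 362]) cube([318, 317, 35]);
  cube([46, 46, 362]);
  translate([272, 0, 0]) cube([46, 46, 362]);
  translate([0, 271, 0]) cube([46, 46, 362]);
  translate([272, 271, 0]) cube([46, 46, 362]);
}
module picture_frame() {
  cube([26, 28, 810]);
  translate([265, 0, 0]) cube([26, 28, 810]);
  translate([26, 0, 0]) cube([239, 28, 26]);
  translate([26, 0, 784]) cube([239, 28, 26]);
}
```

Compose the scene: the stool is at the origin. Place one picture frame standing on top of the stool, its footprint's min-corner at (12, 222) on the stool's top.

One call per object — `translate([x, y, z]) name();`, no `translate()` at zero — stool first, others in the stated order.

stool();
translate([12, 222, 397]) picture_frame();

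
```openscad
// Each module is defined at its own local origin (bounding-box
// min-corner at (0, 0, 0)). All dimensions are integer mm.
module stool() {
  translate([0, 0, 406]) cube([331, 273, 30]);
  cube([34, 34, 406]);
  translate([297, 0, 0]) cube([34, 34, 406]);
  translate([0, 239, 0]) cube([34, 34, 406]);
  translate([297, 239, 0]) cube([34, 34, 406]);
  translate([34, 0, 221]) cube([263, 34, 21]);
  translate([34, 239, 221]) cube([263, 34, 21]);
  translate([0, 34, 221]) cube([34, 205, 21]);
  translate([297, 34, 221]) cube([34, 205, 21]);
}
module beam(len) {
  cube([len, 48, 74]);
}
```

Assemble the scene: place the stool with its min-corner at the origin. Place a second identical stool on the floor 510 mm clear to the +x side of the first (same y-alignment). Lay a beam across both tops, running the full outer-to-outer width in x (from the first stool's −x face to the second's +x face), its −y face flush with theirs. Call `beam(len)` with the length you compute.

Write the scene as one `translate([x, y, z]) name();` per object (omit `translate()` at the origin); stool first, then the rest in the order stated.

stool();
translate([841, 0, 0]) stool();
translate([0, 0, 436]) beam(1172);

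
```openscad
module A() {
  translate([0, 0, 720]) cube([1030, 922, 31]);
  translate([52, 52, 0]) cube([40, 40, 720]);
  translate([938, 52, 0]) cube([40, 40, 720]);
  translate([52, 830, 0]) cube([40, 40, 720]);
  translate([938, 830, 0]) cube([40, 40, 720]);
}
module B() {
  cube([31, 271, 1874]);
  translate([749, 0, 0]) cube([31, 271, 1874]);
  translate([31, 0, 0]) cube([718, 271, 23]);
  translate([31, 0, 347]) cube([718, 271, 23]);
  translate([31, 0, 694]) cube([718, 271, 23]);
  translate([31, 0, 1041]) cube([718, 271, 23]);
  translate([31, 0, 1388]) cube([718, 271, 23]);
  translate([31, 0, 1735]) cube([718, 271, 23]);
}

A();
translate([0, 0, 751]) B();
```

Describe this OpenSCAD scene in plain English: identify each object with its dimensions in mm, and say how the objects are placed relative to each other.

A is a table: top 1030 mm (x) × 922 mm (y), 31 mm thick, upper face at z = 751 mm, on four 40×40 mm square legs, each inset 52 mm from the nearest pair of top edges, running from z = 0 to the bottom of the top.

B is an open bookshelf. Two side panels, each 31 mm thick, 271 mm deep and 1874 mm tall, stand 780 mm apart (outside-to-outside). Between them sit 6 shelves, each 23 mm thick and 271 mm deep, spanning the full gap between the sides. The bottom shelf rests on the floor (its underside at z = 0) and the clear gap between one shelf's top and the next shelf's underside is 324 mm.

The bookshelf is on top of the table.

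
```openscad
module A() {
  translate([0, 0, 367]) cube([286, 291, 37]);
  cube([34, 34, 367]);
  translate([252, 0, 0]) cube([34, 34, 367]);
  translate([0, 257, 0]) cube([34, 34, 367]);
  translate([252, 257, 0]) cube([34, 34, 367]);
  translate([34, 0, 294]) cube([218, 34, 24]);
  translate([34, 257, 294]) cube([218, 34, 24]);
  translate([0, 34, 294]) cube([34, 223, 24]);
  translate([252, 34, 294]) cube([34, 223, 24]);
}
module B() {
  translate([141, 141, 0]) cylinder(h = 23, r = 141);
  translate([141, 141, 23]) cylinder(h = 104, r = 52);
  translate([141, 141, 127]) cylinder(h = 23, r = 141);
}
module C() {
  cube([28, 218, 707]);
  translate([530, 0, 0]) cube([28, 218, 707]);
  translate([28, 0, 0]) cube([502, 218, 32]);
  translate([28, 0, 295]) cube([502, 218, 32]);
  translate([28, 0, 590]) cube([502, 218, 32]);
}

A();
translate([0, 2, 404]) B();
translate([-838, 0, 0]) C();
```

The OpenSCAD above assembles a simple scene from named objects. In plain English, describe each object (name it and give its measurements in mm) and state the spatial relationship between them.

A is a simple wooden stool: a rectangular seat 286 mm (x) by 291 mm (y), 37 mm thick, top face at z = 404 mm, on four square legs, each 34×34 mm in cross-section. The legs rest on z = 0, each flush with a corner of the seat. Four stretchers, 34 mm wide and 24 mm tall, connect adjacent legs with their undersides at z = 294 mm, each running between the inner faces of the legs it joins and aligned with the legs' outer faces on the other axis.

B is a spool: two coaxial disc flanges of radius 141 mm and thickness 23 mm, joined by a core cylinder of radius 52 mm and height 104 mm. The lower flange rests on z = 0 and the three cylinders share a vertical axis.

C is an open bookshelf. Two side panels, each 28 mm thick, 218 mm deep and 707 mm tall, stand 558 mm apart (outside-to-outside). Between them sit 3 shelves, each 32 mm thick and 218 mm deep, spanning the full gap between the sides. The bottom shelf rests on the floor (its underside at z = 0) and the clear gap between one shelf's top and the next shelf's underside is 263 mm.

The spool is on top of the stool. The bookshelf is on the floor beside the stool on its −x side.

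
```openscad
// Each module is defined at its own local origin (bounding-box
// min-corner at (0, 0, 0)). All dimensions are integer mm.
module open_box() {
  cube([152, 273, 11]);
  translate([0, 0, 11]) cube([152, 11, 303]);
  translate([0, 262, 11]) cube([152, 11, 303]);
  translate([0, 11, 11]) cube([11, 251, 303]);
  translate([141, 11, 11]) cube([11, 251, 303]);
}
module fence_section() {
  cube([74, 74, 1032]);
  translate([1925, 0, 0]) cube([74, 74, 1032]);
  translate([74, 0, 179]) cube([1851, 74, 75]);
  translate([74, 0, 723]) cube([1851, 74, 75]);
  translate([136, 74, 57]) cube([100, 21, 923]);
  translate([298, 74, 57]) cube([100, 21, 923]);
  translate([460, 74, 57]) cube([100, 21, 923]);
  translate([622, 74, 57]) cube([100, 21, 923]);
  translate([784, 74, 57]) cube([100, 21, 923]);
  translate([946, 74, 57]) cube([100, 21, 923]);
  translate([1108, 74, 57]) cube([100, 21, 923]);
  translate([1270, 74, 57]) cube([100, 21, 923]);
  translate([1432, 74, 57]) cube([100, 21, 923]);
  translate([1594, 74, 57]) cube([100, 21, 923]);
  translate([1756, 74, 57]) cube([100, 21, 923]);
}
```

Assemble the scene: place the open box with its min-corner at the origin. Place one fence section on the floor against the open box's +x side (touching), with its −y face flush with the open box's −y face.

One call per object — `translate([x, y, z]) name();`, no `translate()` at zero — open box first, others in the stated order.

open_box();
translate([152, 0, 0]) fence_section();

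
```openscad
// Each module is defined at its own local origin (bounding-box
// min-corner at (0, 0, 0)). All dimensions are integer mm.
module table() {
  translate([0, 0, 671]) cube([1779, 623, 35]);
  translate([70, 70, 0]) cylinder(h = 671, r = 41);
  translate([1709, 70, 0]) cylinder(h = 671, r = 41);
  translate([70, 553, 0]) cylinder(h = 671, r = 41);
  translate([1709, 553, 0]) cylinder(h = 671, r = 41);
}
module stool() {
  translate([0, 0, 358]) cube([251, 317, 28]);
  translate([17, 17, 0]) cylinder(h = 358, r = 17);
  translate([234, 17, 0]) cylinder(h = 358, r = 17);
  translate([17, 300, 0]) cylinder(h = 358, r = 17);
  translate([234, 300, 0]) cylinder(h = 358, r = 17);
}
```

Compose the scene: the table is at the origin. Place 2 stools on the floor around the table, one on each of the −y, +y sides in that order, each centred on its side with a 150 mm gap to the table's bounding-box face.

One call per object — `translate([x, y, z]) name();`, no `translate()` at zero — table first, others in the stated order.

table();
translate([764, -467, 0]) stool();
translate([764, 773, 0]) stool();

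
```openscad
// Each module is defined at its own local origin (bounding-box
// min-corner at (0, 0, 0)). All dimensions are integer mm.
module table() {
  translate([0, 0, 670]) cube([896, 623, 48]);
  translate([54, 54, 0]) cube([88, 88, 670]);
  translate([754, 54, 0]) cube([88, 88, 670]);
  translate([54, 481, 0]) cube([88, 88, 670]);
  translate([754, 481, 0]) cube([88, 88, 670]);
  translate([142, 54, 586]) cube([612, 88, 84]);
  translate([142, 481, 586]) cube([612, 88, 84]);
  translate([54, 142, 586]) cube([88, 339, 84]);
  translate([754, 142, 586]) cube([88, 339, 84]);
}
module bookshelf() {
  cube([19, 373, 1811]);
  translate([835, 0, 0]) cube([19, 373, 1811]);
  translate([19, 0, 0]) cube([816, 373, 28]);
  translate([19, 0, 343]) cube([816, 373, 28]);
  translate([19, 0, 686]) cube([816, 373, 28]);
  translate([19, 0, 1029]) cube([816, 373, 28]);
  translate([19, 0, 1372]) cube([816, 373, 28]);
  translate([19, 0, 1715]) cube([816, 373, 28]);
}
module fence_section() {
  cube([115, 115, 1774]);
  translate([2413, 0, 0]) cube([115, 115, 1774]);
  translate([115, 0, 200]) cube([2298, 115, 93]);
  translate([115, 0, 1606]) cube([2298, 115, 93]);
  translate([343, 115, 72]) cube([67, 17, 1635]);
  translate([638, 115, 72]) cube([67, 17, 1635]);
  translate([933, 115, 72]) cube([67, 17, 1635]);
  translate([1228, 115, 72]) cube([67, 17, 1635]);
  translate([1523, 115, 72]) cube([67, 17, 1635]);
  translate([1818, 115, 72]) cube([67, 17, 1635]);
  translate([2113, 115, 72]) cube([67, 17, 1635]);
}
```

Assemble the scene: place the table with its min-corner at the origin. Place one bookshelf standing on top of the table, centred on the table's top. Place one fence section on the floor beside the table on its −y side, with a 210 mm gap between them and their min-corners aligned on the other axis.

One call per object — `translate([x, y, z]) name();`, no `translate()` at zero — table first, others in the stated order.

table();
translate([21, 125, 718]) bookshelf();
translate([0, -342, 0]) fence_section();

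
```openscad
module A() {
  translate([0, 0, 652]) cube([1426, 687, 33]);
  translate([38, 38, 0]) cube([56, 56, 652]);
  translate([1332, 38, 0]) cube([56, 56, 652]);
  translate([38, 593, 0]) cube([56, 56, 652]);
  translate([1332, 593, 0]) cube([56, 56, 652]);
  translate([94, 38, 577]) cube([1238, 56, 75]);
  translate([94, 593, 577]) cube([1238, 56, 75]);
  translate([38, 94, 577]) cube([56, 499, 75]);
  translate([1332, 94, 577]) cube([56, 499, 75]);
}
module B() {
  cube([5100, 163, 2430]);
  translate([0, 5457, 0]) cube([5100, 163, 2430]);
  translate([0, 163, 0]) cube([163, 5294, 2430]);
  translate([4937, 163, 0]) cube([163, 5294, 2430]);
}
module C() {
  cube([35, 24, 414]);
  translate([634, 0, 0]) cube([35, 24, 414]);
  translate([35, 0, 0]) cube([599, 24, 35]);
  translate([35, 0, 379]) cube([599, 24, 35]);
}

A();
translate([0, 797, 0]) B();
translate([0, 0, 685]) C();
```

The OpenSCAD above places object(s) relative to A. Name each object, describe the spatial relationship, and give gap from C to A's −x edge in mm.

The picture frame's min-x is at 0; the table's min-x is 0; gap = 0 mm.

A is a table. B is a house frame. C is a picture frame. The house frame is on the floor beside the table on its +y side. The picture frame is on top of the table. The gap from the picture frame to the table's −x edge is 0 mm.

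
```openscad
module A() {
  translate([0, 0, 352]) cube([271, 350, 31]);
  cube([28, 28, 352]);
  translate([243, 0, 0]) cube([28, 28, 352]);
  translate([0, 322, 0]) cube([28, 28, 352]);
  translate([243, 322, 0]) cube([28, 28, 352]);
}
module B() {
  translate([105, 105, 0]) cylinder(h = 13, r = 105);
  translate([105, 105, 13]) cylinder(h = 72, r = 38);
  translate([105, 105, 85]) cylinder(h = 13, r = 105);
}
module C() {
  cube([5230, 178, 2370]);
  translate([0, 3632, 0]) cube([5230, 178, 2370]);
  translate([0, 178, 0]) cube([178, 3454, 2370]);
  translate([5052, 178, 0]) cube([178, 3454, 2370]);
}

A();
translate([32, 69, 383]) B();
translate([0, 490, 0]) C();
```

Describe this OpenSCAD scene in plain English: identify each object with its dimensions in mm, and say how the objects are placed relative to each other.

A is a simple wooden stool: a rectangular seat 271 mm (x) by 350 mm (y), 31 mm thick, top face at z = 383 mm, on four square legs, each 28×28 mm in cross-section. The legs rest on z = 0, each flush with a corner of the seat.

B is a spool: two coaxial disc flanges of radius 105 mm and thickness 13 mm, joined by a core cylinder of radius 38 mm and height 72 mm. The lower flange rests on z = 0 and the three cylinders share a vertical axis.

C is a box-shaped house frame (walls only): outside footprint 5230×3810 mm, wall height 2370 mm, wall thickness 178 mm. The two y-facing walls run the full x-width; the two x-facing walls fit between the inner faces of the y-facing walls.

The spool is on top of the stool. The house frame is on the floor beside the stool on its +y side.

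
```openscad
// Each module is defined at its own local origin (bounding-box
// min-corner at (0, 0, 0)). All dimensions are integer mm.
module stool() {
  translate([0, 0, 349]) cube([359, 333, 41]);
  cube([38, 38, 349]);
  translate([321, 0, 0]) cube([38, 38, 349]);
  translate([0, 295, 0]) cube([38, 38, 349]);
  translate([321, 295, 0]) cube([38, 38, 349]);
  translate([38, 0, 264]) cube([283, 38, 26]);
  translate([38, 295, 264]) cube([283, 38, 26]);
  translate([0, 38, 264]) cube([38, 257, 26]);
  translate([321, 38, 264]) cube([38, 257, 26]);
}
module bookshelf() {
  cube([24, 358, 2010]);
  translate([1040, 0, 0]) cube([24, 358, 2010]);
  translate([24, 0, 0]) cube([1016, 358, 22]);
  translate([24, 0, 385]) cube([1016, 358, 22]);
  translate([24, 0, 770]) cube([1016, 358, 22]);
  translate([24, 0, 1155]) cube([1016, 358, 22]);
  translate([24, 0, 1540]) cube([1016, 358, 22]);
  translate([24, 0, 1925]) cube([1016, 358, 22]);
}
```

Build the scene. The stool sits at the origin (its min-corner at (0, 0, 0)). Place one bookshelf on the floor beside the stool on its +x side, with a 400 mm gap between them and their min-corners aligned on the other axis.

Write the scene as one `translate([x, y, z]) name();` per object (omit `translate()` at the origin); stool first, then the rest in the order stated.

stool();
translate([759, 0, 0]) bookshelf();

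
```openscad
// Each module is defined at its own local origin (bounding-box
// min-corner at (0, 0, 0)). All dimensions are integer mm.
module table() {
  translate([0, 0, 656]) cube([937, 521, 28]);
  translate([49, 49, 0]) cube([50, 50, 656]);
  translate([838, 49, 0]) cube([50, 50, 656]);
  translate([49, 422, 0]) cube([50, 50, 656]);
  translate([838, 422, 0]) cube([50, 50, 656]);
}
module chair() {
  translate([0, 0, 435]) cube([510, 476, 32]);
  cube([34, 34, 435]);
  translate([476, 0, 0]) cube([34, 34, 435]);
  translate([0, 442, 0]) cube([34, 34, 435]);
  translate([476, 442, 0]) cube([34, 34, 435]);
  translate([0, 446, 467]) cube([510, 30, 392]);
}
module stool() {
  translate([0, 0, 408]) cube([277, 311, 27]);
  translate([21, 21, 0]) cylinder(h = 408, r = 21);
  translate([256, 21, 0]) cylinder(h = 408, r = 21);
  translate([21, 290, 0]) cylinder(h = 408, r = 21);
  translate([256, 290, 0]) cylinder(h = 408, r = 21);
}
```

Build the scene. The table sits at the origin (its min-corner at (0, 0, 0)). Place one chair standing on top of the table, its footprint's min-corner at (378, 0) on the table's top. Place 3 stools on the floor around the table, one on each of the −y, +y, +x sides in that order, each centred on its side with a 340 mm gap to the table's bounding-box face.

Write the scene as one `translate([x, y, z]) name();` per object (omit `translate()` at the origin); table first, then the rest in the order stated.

table();
translate([378, 0, 684]) chair();
translate([330, -651, 0]) stool();
translate([330, 861, 0]) stool();
translate([1277, 105, 0]) stool();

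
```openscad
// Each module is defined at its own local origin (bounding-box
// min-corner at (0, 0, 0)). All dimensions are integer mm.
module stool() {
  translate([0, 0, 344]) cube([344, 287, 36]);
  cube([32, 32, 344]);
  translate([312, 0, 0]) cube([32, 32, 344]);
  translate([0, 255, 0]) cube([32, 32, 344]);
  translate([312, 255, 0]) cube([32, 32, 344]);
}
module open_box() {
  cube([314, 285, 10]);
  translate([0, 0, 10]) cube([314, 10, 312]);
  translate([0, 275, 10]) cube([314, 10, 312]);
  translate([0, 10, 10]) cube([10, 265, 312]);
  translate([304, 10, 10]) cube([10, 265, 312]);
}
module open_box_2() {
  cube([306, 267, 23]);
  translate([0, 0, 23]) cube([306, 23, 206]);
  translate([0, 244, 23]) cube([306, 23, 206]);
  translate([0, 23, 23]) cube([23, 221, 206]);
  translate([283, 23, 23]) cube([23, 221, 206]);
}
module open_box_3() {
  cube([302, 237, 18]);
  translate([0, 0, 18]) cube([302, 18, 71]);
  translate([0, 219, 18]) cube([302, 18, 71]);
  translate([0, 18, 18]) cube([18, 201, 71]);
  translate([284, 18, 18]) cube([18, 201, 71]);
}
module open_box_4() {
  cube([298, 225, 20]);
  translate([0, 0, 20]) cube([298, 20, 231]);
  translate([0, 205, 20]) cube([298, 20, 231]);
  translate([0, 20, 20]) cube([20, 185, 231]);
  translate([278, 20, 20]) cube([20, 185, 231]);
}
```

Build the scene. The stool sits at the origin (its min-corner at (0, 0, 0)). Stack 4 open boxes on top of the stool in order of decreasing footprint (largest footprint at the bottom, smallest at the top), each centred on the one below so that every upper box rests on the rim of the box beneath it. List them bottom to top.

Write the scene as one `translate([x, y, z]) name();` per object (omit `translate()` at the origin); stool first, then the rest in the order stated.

stool();
translate([15, 1, 380]) open_box();
translate([19, 10, 702]) open_box_2();
translate([21, 25, 931]) open_box_3();
translate([23, 31, 1020]) open_box_4();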